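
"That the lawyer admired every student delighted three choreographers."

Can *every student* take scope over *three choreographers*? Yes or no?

The target quantifier *every student* is part of the sentential subject *that the lawyer admired every student*.
Clausal subjects are scope islands; QR from inside the subject into the matrix is barred.
The ordering *every student* > *three choreographers* is therefore underivable.

No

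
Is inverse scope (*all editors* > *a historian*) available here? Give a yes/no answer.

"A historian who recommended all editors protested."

No

*all editors* is embedded in the relative clause *who recommended all editors*.
Quantifiers inside a relative clause are trapped there; the RC boundary blocks QR.
The inverse ordering *all editors* > *a historian* is therefore underivable.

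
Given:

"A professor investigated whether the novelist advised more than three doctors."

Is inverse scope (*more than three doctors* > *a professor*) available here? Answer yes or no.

No

The target quantifier *more than three doctors* is part of the embedded question *whether the novelist advised more than three doctors*.
An indirect question is a wh-island; the filled [Spec,CP] blocks QR across the CP edge.
Hence only narrow scope for *more than three doctors* (under *a professor*) survives.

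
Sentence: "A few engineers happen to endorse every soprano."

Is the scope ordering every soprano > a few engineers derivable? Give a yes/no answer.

Yes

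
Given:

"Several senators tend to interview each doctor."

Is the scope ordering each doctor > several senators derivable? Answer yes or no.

*each doctor* is the object of the infinitival complement of a raising predicate; raising infinitives are transparent for QR, so the two DPs are in effect clausemates.
Clause-internal QR can adjoin the lower DP above the subject, yielding the inverse reading.

Yes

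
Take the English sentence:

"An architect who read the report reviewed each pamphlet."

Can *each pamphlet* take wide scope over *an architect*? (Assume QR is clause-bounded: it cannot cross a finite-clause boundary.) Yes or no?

*each pamphlet* sits in the matrix clause, not in the relative clause on *an architect*.
Nothing blocks QR of the lower DP to a position above the higher one, so inverse scope is available.

Yes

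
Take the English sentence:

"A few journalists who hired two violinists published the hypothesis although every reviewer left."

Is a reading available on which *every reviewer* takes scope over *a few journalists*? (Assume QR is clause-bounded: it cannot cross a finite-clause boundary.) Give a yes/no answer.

*every reviewer* occurs within the adjunct clause *although every reviewer left*.
Adjunct clauses are scope islands: a quantifier inside an adjunct cannot raise into the matrix clause.
Hence only narrow scope for *every reviewer* (under *a few journalists*) survives.

No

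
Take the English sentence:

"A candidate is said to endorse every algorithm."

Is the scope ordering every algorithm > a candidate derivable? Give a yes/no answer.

Yes

*every algorithm* is the object of the infinitival complement of a raising predicate; raising infinitives are transparent for QR, so the two DPs are in effect clausemates.
Since no island is crossed, the inverse ordering is licensed alongside surface scope.
The sentence is scopally ambiguous between *a candidate* > *every algorithm* and *every algorithm* > *a candidate*.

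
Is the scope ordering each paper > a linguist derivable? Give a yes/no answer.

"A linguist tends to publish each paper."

Infinitival complements of raising predicates do not block QR; *each paper* and *a linguist* are effectively clausemates.
Ordinary QR to a clause-peripheral position gives the wide-scope LF for the lower DP.

Yes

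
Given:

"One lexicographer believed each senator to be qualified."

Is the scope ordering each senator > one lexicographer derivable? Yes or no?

Yes

The ECM infinitive is scope-transparent — *each senator* is free to raise above *one lexicographer*.
QR within a single clause is free, so the lower quantifier may take scope over the higher one.
The sentence is scopally ambiguous between *one lexicographer* > *each senator* and *each senator* > *one lexicographer*.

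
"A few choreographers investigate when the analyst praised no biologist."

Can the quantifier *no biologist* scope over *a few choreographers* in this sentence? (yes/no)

No

The DP *no biologist* is contained in the embedded question *when the analyst praised no biologist*.
Embedded wh-clauses are opaque for QR, so the quantifier stays inside the question.
So the wide-scope reading for *no biologist* is blocked.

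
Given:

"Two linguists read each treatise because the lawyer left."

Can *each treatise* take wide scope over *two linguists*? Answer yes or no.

Yes

Although there is an adjunct clause, *each treatise* is in the main clause, not inside the adjunct.
QR within a single clause is free, so the lower quantifier may take scope over the higher one.
Both orderings are possible: *two linguists* > *each treatise* and *each treatise* > *two linguists*.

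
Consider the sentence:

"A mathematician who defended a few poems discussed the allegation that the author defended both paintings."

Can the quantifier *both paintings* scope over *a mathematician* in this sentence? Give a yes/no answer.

Structurally, *both paintings* is inside the complex NP *the allegation that the author defended both paintings*.
Since the clause is the complement of a nominal head, the CNPC blocks scope extraction.
*both paintings* > *a mathematician* would require crossing that boundary, which is illicit.

No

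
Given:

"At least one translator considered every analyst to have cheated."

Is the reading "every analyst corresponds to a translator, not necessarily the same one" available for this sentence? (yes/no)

The described interpretation is the *every analyst* > *at least one translator* scoping.
The ECM infinitive is scope-transparent — *every analyst* is free to raise above *at least one translator*.
Nothing blocks QR of the lower DP to a position above the higher one, so inverse scope is available.

Yes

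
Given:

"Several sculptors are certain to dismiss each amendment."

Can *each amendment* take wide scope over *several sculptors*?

Yes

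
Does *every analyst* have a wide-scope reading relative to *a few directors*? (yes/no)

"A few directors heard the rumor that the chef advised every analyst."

No

*every analyst* is embedded in the complex NP *the rumor that the chef advised every analyst*.
Since the clause is the complement of a nominal head, the CNPC blocks scope extraction.
There is no licit LF on which *every analyst* c-commands *a few directors*.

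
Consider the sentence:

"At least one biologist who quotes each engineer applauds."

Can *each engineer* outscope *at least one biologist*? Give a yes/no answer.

The DP *each engineer* is contained in the relative clause *who quotes each engineer*.
Quantifiers inside a relative clause are trapped there; the RC boundary blocks QR.
So *each engineer* cannot raise high enough to outscope *at least one biologist*; only the surface ordering *at least one biologist* > *each engineer* is available.

No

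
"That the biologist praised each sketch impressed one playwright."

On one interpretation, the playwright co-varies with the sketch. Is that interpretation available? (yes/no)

No

That reading corresponds to *each sketch* > *one playwright*.
The target quantifier *each sketch* is part of the sentential subject *that the biologist praised each sketch*.
The Sentential Subject Constraint rules out raising the quantifier out of the that-clause subject.
So *each sketch* cannot raise to a position above *one playwright*.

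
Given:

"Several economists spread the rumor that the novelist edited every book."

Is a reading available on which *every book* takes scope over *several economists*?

No

Structurally, *every book* is inside the complex NP *the rumor that the novelist edited every book*.
The complex NP is opaque for QR — the quantifier is frozen inside the noun's complement.
So *every book* cannot raise to a position above *several economists*.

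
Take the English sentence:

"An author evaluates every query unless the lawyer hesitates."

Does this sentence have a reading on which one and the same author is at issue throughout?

Yes

This is the *an author* > *every query* reading.
Nothing needs to raise for *an author* > *every query*, so no island constraint is at stake.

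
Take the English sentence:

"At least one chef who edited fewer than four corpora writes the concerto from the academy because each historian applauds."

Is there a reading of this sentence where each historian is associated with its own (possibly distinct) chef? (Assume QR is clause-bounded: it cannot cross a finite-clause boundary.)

This is the *each historian* > *at least one chef* reading.
*each historian* sits inside the adjunct clause *because each historian applauds*.
The adjunct-island constraint bars QR out of an adverbial clause.
So the wide-scope reading for *each historian* is blocked.
(Only the surface reading survives: one fixed chef with respect to all the relevant historians.)

No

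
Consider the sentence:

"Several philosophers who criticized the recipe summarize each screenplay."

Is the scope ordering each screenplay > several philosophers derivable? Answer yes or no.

Yes

Although the sentence contains a relative clause (*who criticized the recipe*), *each screenplay* is outside it, in the matrix VP.
Ordinary QR to a clause-peripheral position gives the wide-scope LF for the lower DP.
The sentence is scopally ambiguous between *several philosophers* > *each screenplay* and *each screenplay* > *several philosophers*.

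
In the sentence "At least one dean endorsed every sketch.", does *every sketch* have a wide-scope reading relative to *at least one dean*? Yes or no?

Yes

*at least one dean* and *every sketch* are co-arguments of the matrix verb, with nothing but a clause-internal boundary between them.
Clause-internal QR can adjoin the lower DP above the subject, yielding the inverse reading.
Both orderings are possible: *at least one dean* > *every sketch* and *every sketch* > *at least one dean*.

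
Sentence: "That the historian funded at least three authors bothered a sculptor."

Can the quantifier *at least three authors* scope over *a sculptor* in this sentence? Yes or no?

Structurally, *at least three authors* is inside the sentential subject *that the historian funded at least three authors*.
Subjects — clausal subjects included — are islands for extraction, and QR is no exception.
So the wide-scope reading for *at least three authors* is blocked.

No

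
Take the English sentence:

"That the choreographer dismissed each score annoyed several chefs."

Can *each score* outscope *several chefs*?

*each score* is embedded in the sentential subject *that the choreographer dismissed each score*.
Subjects — clausal subjects included — are islands for extraction, and QR is no exception.
There is no licit LF on which *each score* c-commands *several chefs*.

No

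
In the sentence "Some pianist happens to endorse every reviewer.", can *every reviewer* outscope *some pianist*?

Yes

Raising constructions are monoclausal for scope purposes; *every reviewer* is not separated from *some pianist* by any island.
Since no island is crossed, the inverse ordering is licensed alongside surface scope.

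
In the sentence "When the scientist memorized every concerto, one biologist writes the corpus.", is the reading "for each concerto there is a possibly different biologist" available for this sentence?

No

The paraphrase describes the scope ordering *every concerto* > *one biologist*.
The DP *every concerto* is contained in the adjunct clause *when the scientist memorized every concerto*.
Adverbial clauses are not L-marked, so they are barriers for QR — the quantifier cannot escape the adjunct.
So the wide-scope reading for *every concerto* is blocked.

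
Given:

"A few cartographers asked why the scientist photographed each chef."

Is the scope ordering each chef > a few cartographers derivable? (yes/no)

No

*each chef* sits inside the embedded question *why the scientist photographed each chef*.
Embedded wh-clauses are opaque for QR, so the quantifier stays inside the question.
So *each chef* cannot raise to a position above *a few cartographers*.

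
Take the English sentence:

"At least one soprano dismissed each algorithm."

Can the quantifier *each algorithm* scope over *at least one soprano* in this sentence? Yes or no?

Yes

Both DPs are arguments of the same predicate; there is no clause or island boundary between them.
QR within a single clause is free, so the lower quantifier may take scope over the higher one.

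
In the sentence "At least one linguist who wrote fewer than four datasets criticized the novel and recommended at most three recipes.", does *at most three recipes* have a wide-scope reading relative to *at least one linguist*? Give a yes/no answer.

No

The DP *at most three recipes* is contained in one conjunct of the coordinate structure (*recommended at most three recipes*).
Asymmetric QR out of one conjunct violates the Coordinate Structure Constraint.
So *at most three recipes* cannot raise high enough to outscope *at least one linguist*; only the surface ordering *at least one linguist* > *at most three recipes* is available.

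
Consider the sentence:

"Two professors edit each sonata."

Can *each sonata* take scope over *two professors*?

Yes

*each sonata* is the matrix object and *two professors* the matrix subject; the two are clausemates.
Since no island is crossed, the inverse ordering is licensed alongside surface scope.
The sentence is scopally ambiguous between *two professors* > *each sonata* and *each sonata* > *two professors*.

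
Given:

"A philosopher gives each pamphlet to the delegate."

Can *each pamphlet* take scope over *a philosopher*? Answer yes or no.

*each pamphlet* and *a philosopher* are in the same minimal clause.
No island intervenes, so both surface and inverse scope are derivable.
The sentence is scopally ambiguous between *a philosopher* > *each pamphlet* and *each pamphlet* > *a philosopher*.

Yes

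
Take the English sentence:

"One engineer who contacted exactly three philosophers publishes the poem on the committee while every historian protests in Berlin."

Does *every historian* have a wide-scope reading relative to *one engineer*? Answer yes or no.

*every historian* is embedded in the adjunct clause *while every historian protests in Berlin*.
Adverbial clauses are not L-marked, so they are barriers for QR — the quantifier cannot escape the adjunct.
So *every historian* cannot raise high enough to outscope *one engineer*; only the surface ordering *one engineer* > *every historian* is available.
(Only the surface reading survives: one fixed engineer with respect to all the relevant historians.)

No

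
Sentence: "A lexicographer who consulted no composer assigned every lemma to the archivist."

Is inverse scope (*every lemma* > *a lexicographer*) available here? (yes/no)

Yes

*every lemma* sits in the matrix clause, not in the relative clause on *a lexicographer*.
Nothing blocks QR of the lower DP to a position above the higher one, so inverse scope is available.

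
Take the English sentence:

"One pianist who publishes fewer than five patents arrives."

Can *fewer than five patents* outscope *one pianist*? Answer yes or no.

No

The DP *fewer than five patents* is contained in the relative clause *who publishes fewer than five patents*.
QR out of a relative clause is ruled out by the relative-clause island constraint.
There is no licit LF on which *fewer than five patents* c-commands *one pianist*.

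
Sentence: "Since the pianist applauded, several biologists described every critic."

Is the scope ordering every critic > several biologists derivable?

Yes

Neither queried DP is inside the adjunct, so the adjunct-island constraint does not apply.
No island intervenes, so both surface and inverse scope are derivable.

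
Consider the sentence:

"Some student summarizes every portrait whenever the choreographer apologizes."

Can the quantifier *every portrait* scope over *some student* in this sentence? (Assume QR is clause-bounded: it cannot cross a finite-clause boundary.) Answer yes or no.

Yes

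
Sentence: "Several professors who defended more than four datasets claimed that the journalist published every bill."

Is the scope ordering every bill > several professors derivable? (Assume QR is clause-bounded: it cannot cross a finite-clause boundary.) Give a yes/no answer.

*every bill* sits inside the finite complement clause *that the journalist published every bill*.
QR is clause-bounded, so the finite complement is a scope island for the embedded quantifier.
So *every bill* cannot raise high enough to outscope *several professors*; only the surface ordering *several professors* > *every bill* is available.

No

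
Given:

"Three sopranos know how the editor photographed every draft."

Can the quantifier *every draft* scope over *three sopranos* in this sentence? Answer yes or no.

No

*every draft* is embedded in the embedded question *how the editor photographed every draft*.
Embedded wh-clauses are opaque for QR, so the quantifier stays inside the question.
*every draft* is confined to the island and cannot take scope over *three sopranos*.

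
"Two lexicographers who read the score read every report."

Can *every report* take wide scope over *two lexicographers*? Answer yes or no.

The relative clause *who read the score* modifies *two lexicographers*, but *every report* is not inside that relative clause — it is an argument of the matrix verb.
Clause-internal QR can adjoin the lower DP above the subject, yielding the inverse reading.

Yes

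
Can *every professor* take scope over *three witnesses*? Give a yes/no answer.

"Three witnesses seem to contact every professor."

*every professor* is inside a raising infinitive, which is transparent to QR (no CP barrier), so it behaves as a matrix argument.
No island intervenes, so both surface and inverse scope are derivable.
The sentence is scopally ambiguous between *three witnesses* > *every professor* and *every professor* > *three witnesses*.

Yes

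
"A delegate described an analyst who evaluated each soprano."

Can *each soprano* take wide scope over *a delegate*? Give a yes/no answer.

The target quantifier *each soprano* is part of the relative clause *who evaluated each soprano* modifying *an analyst*.
Relative clauses are scope islands: a quantifier cannot QR out of a relative clause to take scope in the matrix clause.
So *each soprano* cannot raise high enough to outscope *a delegate*; only the surface ordering *a delegate* > *each soprano* is available.

No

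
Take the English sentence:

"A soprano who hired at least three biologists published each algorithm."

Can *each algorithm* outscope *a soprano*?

Yes

The RC *who hired at least three biologists* is an island, but *each algorithm* is not inside it — it is the matrix object, a clausemate of *a soprano*.
Nothing blocks QR of the lower DP to a position above the higher one, so inverse scope is available.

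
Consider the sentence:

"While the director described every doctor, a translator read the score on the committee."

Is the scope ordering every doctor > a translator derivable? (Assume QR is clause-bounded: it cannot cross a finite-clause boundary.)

*every doctor* occurs within the adjunct clause *while the director described every doctor*.
Adjuncts are opaque for quantifier raising; a quantifier in an adjunct stays inside it.
There is no licit LF on which *every doctor* c-commands *a translator*.

No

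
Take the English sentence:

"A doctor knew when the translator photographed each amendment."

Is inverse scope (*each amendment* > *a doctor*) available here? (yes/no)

*each amendment* occurs within the embedded question *when the translator photographed each amendment*.
An indirect question is a wh-island; the filled [Spec,CP] blocks QR across the CP edge.
The inverse ordering *each amendment* > *a doctor* is therefore underivable.

No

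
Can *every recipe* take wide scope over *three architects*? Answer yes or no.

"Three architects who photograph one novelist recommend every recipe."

Although the sentence contains a relative clause (*who photograph one novelist*), *every recipe* is outside it, in the matrix VP.
With no island boundary between them, the object can take inverse scope over the subject via ordinary QR within the clause.

Yes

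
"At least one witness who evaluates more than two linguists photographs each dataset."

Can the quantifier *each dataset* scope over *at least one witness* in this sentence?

Yes

The RC *who evaluates more than two linguists* is an island, but *each dataset* is not inside it — it is the matrix object, a clausemate of *at least one witness*.
Ordinary QR to a clause-peripheral position gives the wide-scope LF for the lower DP.
The sentence is scopally ambiguous between *at least one witness* > *each dataset* and *each dataset* > *at least one witness*.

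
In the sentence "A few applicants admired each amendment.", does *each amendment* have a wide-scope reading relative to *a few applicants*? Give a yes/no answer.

Yes

Both DPs are arguments of the same predicate; there is no clause or island boundary between them.
Ordinary QR to a clause-peripheral position gives the wide-scope LF for the lower DP.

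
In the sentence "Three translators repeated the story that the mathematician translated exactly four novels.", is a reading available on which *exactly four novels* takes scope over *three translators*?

No

The DP *exactly four novels* is contained in the complex NP *the story that the mathematician translated exactly four novels*.
Since the clause is the complement of a nominal head, the CNPC blocks scope extraction.
There is no licit LF on which *exactly four novels* c-commands *three translators*.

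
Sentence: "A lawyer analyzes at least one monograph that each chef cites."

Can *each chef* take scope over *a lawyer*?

No

*each chef* sits inside the relative clause *that each chef cites* modifying *at least one monograph*.
Relative clauses block scope extraction: QR cannot target a position outside the modified NP.
Hence only narrow scope for *each chef* (under *a lawyer*) survives.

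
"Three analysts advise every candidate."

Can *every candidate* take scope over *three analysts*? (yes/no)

*every candidate* and *three analysts* are in the same minimal clause.
Nothing blocks QR of the lower DP to a position above the higher one, so inverse scope is available.

Yes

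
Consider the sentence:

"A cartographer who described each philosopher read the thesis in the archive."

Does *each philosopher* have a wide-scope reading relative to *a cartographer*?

The DP *each philosopher* is contained in the relative clause *who described each philosopher*.
The relative clause forms an island for QR, so the quantifier is confined to the head noun's restrictor.
*each philosopher* > *a cartographer* would require crossing that boundary, which is illicit.

No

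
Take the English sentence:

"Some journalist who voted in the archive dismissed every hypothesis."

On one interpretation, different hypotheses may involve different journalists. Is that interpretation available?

Yes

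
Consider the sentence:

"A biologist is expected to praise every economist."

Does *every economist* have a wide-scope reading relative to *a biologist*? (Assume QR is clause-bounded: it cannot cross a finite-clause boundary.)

Infinitival complements of raising predicates do not block QR; *every economist* and *a biologist* are effectively clausemates.
Nothing blocks QR of the lower DP to a position above the higher one, so inverse scope is available.
The sentence is scopally ambiguous between *a biologist* > *every economist* and *every economist* > *a biologist*.

Yes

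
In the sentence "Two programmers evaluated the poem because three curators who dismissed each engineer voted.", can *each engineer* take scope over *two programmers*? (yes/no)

No

*each engineer* sits inside the relative clause *who dismissed each engineer*, which is itself inside the adjunct *because three curators who dismissed each engineer voted*.
Nested islands: the RC island is itself inside an adjunct island, so wide scope is doubly excluded.
There is no licit LF on which *each engineer* c-commands *two programmers*.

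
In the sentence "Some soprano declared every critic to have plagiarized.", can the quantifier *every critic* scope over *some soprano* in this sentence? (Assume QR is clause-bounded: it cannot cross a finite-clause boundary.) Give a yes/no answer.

Yes

*every critic* is the subject of an ECM infinitive — the infinitival complement of an ECM verb is not a scope island, so *every critic* can raise into the matrix clause.
Clause-internal QR can adjoin the lower DP above the subject, yielding the inverse reading.
Both orderings are possible: *some soprano* > *every critic* and *every critic* > *some soprano*.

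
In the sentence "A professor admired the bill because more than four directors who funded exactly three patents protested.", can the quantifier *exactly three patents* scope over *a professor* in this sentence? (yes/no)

No

The DP *exactly three patents* is contained in the relative clause *who funded exactly three patents*, which is itself inside the adjunct *because more than four directors who funded exactly three patents protested*.
Both the relative clause and the enclosing adjunct are scope islands; QR cannot cross either.
There is no licit LF on which *exactly three patents* c-commands *a professor*.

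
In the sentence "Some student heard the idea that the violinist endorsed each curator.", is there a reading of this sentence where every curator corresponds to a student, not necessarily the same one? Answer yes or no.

No

This is the *each curator* > *some student* reading.
*each curator* sits inside the complex NP *the idea that the violinist endorsed each curator*.
The complex NP is opaque for QR — the quantifier is frozen inside the noun's complement.
So the wide-scope reading for *each curator* is blocked.
(Only the surface reading survives: one fixed student with respect to all the relevant curators.)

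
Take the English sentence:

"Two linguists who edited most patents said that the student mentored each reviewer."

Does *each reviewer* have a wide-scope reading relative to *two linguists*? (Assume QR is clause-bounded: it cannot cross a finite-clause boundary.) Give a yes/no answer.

*each reviewer* occurs within the finite complement clause *that the student mentored each reviewer*.
QR is clause-bounded, so the finite complement is a scope island for the embedded quantifier.
*each reviewer* > *two linguists* would require crossing that boundary, which is illicit.

No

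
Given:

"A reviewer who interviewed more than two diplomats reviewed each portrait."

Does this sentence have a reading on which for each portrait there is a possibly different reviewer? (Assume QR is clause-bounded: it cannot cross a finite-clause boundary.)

Yes

This is the *each portrait* > *a reviewer* reading.
The RC *who interviewed more than two diplomats* is an island, but *each portrait* is not inside it — it is the matrix object, a clausemate of *a reviewer*.
Since no island is crossed, the inverse ordering is licensed alongside surface scope.
Both orderings are possible: *a reviewer* > *each portrait* and *each portrait* > *a reviewer*.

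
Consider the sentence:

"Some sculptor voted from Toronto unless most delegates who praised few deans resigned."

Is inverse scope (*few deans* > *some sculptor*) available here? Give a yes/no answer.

The target quantifier *few deans* is part of the relative clause *who praised few deans*, which is itself inside the adjunct *unless most delegates who praised few deans resigned*.
Two island boundaries intervene — the relative clause and the adjunct. Either alone would block QR.
*few deans* is confined to the island and cannot take scope over *some sculptor*.
(Only the surface reading survives: one fixed sculptor with respect to all the relevant deans.)

No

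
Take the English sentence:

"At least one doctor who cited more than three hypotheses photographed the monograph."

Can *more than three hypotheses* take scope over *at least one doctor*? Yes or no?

No

*more than three hypotheses* sits inside the relative clause *who cited more than three hypotheses*.
Quantifiers inside a relative clause are trapped there; the RC boundary blocks QR.
So the wide-scope reading for *more than three hypotheses* is blocked.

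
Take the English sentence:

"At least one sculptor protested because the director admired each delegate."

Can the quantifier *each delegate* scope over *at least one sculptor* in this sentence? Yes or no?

No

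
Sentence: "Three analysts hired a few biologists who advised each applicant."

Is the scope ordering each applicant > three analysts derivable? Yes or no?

Structurally, *each applicant* is inside the relative clause *who advised each applicant* modifying *a few biologists*.
The relative clause forms an island for QR, so the quantifier is confined to the head noun's restrictor.
Hence only narrow scope for *each applicant* (under *three analysts*) survives.

No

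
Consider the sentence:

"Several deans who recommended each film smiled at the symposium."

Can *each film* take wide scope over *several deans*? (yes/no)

No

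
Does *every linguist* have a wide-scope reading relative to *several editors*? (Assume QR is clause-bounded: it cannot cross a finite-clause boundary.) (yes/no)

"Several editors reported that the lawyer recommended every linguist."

No

*every linguist* is embedded in the finite complement clause *that the lawyer recommended every linguist*.
Under clause-bounded QR, a quantifier in an embedded finite clause cannot raise into the matrix clause.
So the wide-scope reading for *every linguist* is blocked.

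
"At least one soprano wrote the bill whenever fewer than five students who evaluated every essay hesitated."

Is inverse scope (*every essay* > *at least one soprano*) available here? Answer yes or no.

The DP *every essay* is contained in the relative clause *who evaluated every essay*, which is itself inside the adjunct *whenever fewer than five students who evaluated every essay hesitated*.
Two island boundaries intervene — the relative clause and the adjunct. Either alone would block QR.
*every essay* > *at least one soprano* would require crossing that boundary, which is illicit.

No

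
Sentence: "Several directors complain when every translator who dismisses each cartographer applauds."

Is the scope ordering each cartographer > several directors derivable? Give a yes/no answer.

No

The DP *each cartographer* is contained in the relative clause *who dismisses each cartographer*, which is itself inside the adjunct *when every translator who dismisses each cartographer applauds*.
Two island boundaries intervene — the relative clause and the adjunct. Either alone would block QR.
*each cartographer* is confined to the island and cannot take scope over *several directors*.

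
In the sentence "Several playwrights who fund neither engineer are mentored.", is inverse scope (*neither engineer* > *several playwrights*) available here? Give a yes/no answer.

Structurally, *neither engineer* is inside the relative clause *who fund neither engineer*.
Quantifiers inside a relative clause are trapped there; the RC boundary blocks QR.
There is no licit LF on which *neither engineer* c-commands *several playwrights*.

No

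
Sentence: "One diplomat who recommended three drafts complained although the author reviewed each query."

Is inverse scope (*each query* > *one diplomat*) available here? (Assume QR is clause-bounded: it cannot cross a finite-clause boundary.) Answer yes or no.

No

*each query* occurs within the adjunct clause *although the author reviewed each query*.
Adverbial clauses are not L-marked, so they are barriers for QR — the quantifier cannot escape the adjunct.
Hence only narrow scope for *each query* (under *one diplomat*) survives.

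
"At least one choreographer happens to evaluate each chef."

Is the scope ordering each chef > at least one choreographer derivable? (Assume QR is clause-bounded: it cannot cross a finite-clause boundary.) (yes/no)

*each chef* is inside a raising infinitive, which is transparent to QR (no CP barrier), so it behaves as a matrix argument.
Clause-internal QR can adjoin the lower DP above the subject, yielding the inverse reading.

Yes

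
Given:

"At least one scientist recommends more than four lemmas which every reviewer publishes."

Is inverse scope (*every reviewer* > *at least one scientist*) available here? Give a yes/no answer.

*every reviewer* sits inside the relative clause *which every reviewer publishes* modifying *more than four lemmas*.
The relative clause forms an island for QR, so the quantifier is confined to the head noun's restrictor.
So the wide-scope reading for *every reviewer* is blocked.

No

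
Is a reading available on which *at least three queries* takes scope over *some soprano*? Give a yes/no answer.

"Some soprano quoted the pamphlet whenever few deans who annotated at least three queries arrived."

*at least three queries* sits inside the relative clause *who annotated at least three queries*, which is itself inside the adjunct *whenever few deans who annotated at least three queries arrived*.
Even if one barrier were somehow void, the other would still block QR.
Hence only narrow scope for *at least three queries* (under *some soprano*) survives.

No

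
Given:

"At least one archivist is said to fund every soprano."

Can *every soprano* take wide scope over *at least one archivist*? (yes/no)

Yes

Raising constructions are monoclausal for scope purposes; *every soprano* is not separated from *at least one archivist* by any island.
With no island boundary between them, the object can take inverse scope over the subject via ordinary QR within the clause.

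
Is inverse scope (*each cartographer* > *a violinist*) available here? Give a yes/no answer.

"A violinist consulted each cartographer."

Yes

*each cartographer* is the matrix object and *a violinist* the matrix subject; the two are clausemates.
Since no island is crossed, the inverse ordering is licensed alongside surface scope.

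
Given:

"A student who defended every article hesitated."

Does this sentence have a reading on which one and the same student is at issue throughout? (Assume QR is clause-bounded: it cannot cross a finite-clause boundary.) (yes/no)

Yes

The paraphrase describes the scope ordering *a student* > *every article*.
That is the surface-scope ordering, which is always one of the available readings — island constraints only ever restrict inverse scope.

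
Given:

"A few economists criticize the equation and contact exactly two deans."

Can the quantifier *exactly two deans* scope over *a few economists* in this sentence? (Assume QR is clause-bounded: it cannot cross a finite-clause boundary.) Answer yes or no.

*exactly two deans* sits inside one conjunct of the coordinate structure (*contact exactly two deans*).
QR out of a conjunct would have to apply non-ATB, which the CSC forbids.
Hence only narrow scope for *exactly two deans* (under *a few economists*) survives.

No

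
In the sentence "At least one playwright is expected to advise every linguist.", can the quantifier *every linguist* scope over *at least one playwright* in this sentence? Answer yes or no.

The matrix predicate is a raising verb, whose infinitival complement is not a scope island — *every linguist* can QR into the matrix clause.
QR within a single clause is free, so the lower quantifier may take scope over the higher one.

Yes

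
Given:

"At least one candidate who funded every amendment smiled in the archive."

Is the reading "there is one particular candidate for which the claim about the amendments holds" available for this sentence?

Yes

That reading corresponds to *at least one candidate* > *every amendment*.
Nothing needs to raise for *at least one candidate* > *every amendment*, so no island constraint is at stake.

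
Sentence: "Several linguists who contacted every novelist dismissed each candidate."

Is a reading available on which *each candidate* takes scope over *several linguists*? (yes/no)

*each candidate* is a matrix argument; only *several linguists* is modified by the relative clause *who contacted every novelist*, so the RC island is irrelevant to the target quantifier.
Since no island is crossed, the inverse ordering is licensed alongside surface scope.
The sentence is scopally ambiguous between *several linguists* > *each candidate* and *each candidate* > *several linguists*.

Yes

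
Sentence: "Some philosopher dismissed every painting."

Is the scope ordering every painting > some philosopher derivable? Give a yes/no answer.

*every painting* and *some philosopher* are in the same minimal clause.
With no island boundary between them, the object can take inverse scope over the subject via ordinary QR within the clause.
Both orderings are possible: *some philosopher* > *every painting* and *every painting* > *some philosopher*.

Yes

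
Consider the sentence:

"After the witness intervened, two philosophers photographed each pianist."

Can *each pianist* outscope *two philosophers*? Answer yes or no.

*each pianist* is a matrix argument; the adjunct is an island but the target quantifier is outside it.
No island intervenes, so both surface and inverse scope are derivable.

Yes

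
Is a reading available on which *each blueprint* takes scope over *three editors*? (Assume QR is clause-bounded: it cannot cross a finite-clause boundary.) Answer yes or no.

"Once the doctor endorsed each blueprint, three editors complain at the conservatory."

No

The DP *each blueprint* is contained in the adjunct clause *once the doctor endorsed each blueprint*.
Adverbial clauses are not L-marked, so they are barriers for QR — the quantifier cannot escape the adjunct.
So *each blueprint* cannot raise to a position above *three editors*.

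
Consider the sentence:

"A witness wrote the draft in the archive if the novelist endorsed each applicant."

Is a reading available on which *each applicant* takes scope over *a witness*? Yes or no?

*each applicant* sits inside the adjunct clause *if the novelist endorsed each applicant*.
The adjunct-island constraint bars QR out of an adverbial clause.
There is no licit LF on which *each applicant* c-commands *a witness*.

No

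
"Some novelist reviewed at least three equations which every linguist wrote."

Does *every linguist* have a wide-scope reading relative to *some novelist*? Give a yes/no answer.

The target quantifier *every linguist* is part of the relative clause *which every linguist wrote* modifying *at least three equations*.
Relative clauses block scope extraction: QR cannot target a position outside the modified NP.
*every linguist* > *some novelist* would require crossing that boundary, which is illicit.
(Only the surface reading survives: one fixed novelist with respect to all the relevant linguists.)

No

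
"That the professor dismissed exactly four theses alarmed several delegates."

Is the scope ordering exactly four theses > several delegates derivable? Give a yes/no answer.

No

The DP *exactly four theses* is contained in the sentential subject *that the professor dismissed exactly four theses*.
Subjects — clausal subjects included — are islands for extraction, and QR is no exception.
So *exactly four theses* cannot raise to a position above *several delegates*.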